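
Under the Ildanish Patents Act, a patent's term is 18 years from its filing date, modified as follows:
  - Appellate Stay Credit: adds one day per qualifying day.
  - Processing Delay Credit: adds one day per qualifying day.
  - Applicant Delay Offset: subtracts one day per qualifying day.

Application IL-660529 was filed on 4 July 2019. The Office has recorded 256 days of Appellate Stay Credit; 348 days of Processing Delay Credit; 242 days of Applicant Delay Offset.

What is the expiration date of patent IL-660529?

2038-07-01

Base term: filing date + 18 years → 4 July 2037.
Appellate Stay Credit: +256 days → 17 March 2038.
Processing Delay Credit: +348 days → 28 February 2039.
Applicant Delay Offset: −242 days → 1 July 2038.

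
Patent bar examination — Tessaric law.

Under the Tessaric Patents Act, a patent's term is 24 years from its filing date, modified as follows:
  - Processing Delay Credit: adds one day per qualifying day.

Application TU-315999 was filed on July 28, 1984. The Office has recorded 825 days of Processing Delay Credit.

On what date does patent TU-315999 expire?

Base term: filing date + 24 years → 28 July 2008.
Processing Delay Credit: +825 days → 31 October 2010.

October 31, 2010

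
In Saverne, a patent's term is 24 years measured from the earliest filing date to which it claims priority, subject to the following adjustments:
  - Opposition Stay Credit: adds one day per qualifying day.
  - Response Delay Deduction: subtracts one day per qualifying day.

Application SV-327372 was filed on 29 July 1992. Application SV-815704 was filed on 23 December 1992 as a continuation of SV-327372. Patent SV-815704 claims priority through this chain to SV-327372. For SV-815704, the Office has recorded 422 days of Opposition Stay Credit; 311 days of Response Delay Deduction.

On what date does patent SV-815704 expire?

November 17, 2016

Earliest priority filing: 29 July 1992.
Base term: 29 July 1992 + 24 years → 29 July 2016.
Opposition Stay Credit: +422 days → 24 September 2017.
Response Delay Deduction: −311 days → 17 November 2016.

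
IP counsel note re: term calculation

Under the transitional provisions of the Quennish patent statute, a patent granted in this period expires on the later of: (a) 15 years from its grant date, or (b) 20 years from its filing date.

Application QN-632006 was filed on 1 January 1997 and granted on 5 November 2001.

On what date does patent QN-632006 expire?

(a) grant + 15 years → 5 November 2016.
(b) filing + 20 years → 1 January 2017.
Later of the two: 1 January 2017.

2017-01-01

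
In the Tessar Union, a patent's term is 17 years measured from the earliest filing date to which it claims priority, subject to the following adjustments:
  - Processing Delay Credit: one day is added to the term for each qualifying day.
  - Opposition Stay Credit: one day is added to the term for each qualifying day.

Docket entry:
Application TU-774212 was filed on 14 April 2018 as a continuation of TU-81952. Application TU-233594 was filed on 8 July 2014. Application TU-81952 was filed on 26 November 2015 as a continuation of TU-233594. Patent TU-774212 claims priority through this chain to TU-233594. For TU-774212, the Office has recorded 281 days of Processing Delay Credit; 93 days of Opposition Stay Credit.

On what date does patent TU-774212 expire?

2032-07-16

Earliest priority filing: 8 July 2014.
Base term: 8 July 2014 + 17 years → 8 July 2031.
Processing Delay Credit: +281 days → 14 April 2032.
Opposition Stay Credit: +93 days → 16 July 2032.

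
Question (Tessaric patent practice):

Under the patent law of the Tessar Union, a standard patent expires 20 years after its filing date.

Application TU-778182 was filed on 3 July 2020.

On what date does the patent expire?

Filing date + 20 years → 3 July 2040.

2040-07-03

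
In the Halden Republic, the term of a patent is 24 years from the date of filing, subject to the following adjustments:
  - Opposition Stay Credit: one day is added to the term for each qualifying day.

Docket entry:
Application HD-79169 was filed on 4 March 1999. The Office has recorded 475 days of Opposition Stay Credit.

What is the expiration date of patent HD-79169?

Base term: filing date + 24 years → 4 March 2023.
Opposition Stay Credit: +475 days → 21 June 2024.

June 21, 2024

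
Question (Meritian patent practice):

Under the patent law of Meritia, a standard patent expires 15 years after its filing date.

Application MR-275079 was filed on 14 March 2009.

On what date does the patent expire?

2024-03-14

Filing date + 15 years → 14 March 2024.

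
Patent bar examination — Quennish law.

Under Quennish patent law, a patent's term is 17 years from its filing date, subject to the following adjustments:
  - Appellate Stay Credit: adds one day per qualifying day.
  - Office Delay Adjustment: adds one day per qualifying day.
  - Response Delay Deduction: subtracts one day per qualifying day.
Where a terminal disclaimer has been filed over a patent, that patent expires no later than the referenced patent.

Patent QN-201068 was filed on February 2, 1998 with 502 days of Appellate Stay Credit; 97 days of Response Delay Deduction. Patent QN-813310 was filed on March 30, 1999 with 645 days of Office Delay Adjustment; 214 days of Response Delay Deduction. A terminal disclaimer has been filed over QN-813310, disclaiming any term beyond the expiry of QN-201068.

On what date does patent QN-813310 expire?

2016-03-13

Natural term of QN-813310:
  Base: filing + 17 years → 30 March 2016.
  Office Delay Adjustment: +645 days → 4 January 2018.
  Response Delay Deduction: −214 days → 4 June 2017.
Expiry of referenced patent QN-201068:
  Base: filing + 17 years → 2 February 2015.
  Appellate Stay Credit: +502 days → 18 June 2016.
  Response Delay Deduction: −97 days → 13 March 2016.
Terminal disclaimer: QN-813310 expires on the earlier of 4 June 2017 and 13 March 2016.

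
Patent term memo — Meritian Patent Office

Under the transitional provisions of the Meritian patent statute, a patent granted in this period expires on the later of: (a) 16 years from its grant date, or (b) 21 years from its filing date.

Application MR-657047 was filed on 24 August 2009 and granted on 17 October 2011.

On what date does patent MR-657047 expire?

2030-08-24

(a) grant + 16 years → 17 October 2027.
(b) filing + 21 years → 24 August 2030.
Later of the two: 24 August 2030.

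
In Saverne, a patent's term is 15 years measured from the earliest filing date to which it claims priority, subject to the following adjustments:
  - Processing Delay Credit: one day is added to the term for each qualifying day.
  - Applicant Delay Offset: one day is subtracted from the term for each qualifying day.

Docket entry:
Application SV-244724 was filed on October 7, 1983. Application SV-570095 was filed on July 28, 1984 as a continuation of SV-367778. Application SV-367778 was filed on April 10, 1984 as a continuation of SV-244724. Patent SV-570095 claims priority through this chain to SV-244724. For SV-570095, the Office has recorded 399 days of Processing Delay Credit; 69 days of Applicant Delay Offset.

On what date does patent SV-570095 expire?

Earliest priority filing: 7 October 1983.
Base term: 7 October 1983 + 15 years → 7 October 1998.
Processing Delay Credit: +399 days → 10 November 1999.
Applicant Delay Offset: −69 days → 2 September 1999.

1999-09-02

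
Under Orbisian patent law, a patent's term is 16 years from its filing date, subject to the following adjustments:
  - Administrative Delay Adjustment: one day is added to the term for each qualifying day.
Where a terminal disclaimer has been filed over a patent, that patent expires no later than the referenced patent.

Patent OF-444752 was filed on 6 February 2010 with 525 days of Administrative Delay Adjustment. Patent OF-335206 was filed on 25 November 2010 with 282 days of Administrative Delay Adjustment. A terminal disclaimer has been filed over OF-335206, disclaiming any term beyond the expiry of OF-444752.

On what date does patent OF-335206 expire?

Natural term of OF-335206:
  Base: filing + 16 years → 25 November 2026.
  Administrative Delay Adjustment: +282 days → 3 September 2027.
Expiry of referenced patent OF-444752:
  Base: filing + 16 years → 6 February 2026.
  Administrative Delay Adjustment: +525 days → 16 July 2027.
Terminal disclaimer: OF-335206 expires on the earlier of 3 September 2027 and 16 July 2027.

2027-07-16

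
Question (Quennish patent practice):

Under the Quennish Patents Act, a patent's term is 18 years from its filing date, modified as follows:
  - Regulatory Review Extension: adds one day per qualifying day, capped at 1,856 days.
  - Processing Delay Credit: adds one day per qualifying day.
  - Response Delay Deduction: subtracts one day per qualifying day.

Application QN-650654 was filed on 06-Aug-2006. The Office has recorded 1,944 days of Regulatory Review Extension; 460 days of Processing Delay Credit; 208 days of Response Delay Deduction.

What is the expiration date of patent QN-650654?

May 15, 2030

Base term: filing date + 18 years → 6 August 2024.
Regulatory Review Extension: 1944 days claimed exceeds the 1856-day cap, so +1856 days → 5 September 2029.
Processing Delay Credit: +460 days → 9 December 2030.
Response Delay Deduction: −208 days → 15 May 2030.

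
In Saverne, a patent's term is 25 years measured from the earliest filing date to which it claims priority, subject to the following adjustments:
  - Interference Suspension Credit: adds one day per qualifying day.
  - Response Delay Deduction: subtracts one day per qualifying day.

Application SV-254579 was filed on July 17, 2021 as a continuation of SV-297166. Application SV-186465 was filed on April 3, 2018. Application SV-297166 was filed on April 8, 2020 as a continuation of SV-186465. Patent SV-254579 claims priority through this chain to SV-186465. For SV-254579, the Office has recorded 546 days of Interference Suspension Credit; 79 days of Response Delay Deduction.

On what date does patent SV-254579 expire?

July 13, 2044

Earliest priority filing: 3 April 2018.
Base term: 3 April 2018 + 25 years → 3 April 2043.
Interference Suspension Credit: +546 days → 30 September 2044.
Response Delay Deduction: −79 days → 13 July 2044.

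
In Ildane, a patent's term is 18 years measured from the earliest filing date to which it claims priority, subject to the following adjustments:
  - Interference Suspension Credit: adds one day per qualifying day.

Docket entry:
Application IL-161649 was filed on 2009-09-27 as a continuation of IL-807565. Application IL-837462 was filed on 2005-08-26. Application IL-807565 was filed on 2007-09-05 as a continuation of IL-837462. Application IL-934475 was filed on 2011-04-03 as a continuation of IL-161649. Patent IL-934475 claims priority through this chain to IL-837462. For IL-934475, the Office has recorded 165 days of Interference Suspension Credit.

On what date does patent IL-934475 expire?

Earliest priority filing: 26 August 2005.
Base term: 26 August 2005 + 18 years → 26 August 2023.
Interference Suspension Credit: +165 days → 7 February 2024.

February 7, 2024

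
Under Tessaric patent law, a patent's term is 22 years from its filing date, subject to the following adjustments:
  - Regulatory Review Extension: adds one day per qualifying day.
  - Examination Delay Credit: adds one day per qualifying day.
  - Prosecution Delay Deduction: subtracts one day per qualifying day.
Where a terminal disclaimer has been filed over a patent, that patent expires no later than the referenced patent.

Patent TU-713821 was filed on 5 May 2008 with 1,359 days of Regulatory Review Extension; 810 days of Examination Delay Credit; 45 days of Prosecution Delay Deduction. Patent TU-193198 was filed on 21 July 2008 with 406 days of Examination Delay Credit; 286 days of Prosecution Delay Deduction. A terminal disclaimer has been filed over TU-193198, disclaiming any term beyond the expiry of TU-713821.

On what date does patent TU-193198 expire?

2030-11-18

Natural term of TU-193198:
  Base: filing + 22 years → 21 July 2030.
  Examination Delay Credit: +406 days → 31 August 2031.
  Prosecution Delay Deduction: −286 days → 18 November 2030.
Expiry of referenced patent TU-713821:
  Base: filing + 22 years → 5 May 2030.
  Regulatory Review Extension: +1359 days → 23 January 2034.
  Examination Delay Credit: +810 days → 12 April 2036.
  Prosecution Delay Deduction: −45 days → 27 February 2036.
Terminal disclaimer: TU-193198 expires on the earlier of 18 November 2030 and 27 February 2036.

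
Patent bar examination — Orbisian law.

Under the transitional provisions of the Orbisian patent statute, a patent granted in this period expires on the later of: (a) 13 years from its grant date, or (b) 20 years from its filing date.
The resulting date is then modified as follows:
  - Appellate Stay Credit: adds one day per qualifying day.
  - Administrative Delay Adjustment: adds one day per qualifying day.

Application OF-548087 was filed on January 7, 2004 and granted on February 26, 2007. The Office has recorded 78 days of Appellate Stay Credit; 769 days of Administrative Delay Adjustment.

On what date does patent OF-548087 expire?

(a) grant + 13 years → 26 February 2020.
(b) filing + 20 years → 7 January 2024.
Later of the two: 7 January 2024.
Appellate Stay Credit: +78 days → 25 March 2024.
Administrative Delay Adjustment: +769 days → 3 May 2026.

May 3, 2026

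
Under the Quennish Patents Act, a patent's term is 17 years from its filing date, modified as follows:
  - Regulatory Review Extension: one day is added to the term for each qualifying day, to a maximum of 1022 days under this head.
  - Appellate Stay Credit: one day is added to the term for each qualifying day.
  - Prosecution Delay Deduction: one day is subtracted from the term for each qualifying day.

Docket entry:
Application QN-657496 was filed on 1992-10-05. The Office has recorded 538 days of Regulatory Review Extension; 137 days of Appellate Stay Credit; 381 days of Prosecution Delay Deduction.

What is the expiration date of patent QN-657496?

2010-07-26

Base term: filing date + 17 years → 5 October 2009.
Regulatory Review Extension: 538 days (within the 1022-day cap) → +538 days → 27 March 2011.
Appellate Stay Credit: +137 days → 11 August 2011.
Prosecution Delay Deduction: −381 days → 26 July 2010.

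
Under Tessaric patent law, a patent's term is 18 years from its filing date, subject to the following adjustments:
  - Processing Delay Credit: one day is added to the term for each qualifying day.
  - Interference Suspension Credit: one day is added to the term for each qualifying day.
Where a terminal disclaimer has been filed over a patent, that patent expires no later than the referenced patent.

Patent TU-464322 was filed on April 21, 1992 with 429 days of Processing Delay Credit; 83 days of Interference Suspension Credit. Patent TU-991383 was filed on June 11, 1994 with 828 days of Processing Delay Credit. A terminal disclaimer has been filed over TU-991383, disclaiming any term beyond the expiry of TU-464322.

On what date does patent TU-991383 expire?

Natural term of TU-991383:
  Base: filing + 18 years → 11 June 2012.
  Processing Delay Credit: +828 days → 17 September 2014.
Expiry of referenced patent TU-464322:
  Base: filing + 18 years → 21 April 2010.
  Processing Delay Credit: +429 days → 24 June 2011.
  Interference Suspension Credit: +83 days → 15 September 2011.
Terminal disclaimer: TU-991383 expires on the earlier of 17 September 2014 and 15 September 2011.

September 15, 2011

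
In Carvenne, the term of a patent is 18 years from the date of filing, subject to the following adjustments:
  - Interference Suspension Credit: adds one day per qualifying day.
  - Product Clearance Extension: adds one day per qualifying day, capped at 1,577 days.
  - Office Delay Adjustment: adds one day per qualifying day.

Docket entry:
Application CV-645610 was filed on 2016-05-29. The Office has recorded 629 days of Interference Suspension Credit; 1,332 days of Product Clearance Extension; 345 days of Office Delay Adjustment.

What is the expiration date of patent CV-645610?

Base term: filing date + 18 years → 29 May 2034.
Interference Suspension Credit: +629 days → 17 February 2036.
Product Clearance Extension: 1332 days (within the 1577-day cap) → +1332 days → 11 October 2039.
Office Delay Adjustment: +345 days → 20 September 2040.

September 20, 2040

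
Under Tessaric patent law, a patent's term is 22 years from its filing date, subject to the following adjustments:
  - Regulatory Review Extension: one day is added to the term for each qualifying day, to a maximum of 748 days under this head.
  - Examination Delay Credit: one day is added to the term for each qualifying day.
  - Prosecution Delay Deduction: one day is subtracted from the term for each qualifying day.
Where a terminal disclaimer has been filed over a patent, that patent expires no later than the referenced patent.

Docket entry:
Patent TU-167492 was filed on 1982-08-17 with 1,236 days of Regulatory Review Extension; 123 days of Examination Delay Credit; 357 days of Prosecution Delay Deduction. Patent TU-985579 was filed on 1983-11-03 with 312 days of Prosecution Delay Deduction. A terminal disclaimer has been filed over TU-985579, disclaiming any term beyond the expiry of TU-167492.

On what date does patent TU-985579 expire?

Natural term of TU-985579:
  Base: filing + 22 years → 3 November 2005.
  Prosecution Delay Deduction: −312 days → 26 December 2004.
Expiry of referenced patent TU-167492:
  Base: filing + 22 years → 17 August 2004.
  Regulatory Review Extension: 1236 days claimed exceeds the 748-day cap, so +748 days → 4 September 2006.
  Examination Delay Credit: +123 days → 5 January 2007.
  Prosecution Delay Deduction: −357 days → 13 January 2006.
Terminal disclaimer: TU-985579 expires on the earlier of 26 December 2004 and 13 January 2006.

December 26, 2004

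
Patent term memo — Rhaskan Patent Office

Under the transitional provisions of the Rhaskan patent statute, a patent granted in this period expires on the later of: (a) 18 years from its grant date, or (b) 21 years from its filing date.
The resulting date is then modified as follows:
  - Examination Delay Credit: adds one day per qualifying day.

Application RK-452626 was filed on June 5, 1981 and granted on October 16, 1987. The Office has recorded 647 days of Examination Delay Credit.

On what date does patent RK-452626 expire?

(a) grant + 18 years → 16 October 2005.
(b) filing + 21 years → 5 June 2002.
Later of the two: 16 October 2005.
Examination Delay Credit: +647 days → 25 July 2007.

July 25, 2007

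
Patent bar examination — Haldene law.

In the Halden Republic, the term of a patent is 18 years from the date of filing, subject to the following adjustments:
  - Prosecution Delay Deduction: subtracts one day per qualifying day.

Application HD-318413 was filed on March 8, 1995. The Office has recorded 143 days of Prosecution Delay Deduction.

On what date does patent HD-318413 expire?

Base term: filing date + 18 years → 8 March 2013.
Prosecution Delay Deduction: −143 days → 16 October 2012.

October 16, 2012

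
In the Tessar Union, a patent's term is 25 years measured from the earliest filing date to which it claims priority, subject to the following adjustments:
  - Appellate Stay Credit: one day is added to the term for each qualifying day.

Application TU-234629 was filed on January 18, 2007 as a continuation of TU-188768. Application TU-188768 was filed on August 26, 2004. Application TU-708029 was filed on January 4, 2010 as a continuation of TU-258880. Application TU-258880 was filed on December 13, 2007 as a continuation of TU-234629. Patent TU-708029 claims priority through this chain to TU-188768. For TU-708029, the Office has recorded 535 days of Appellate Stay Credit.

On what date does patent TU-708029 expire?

Earliest priority filing: 26 August 2004.
Base term: 26 August 2004 + 25 years → 26 August 2029.
Appellate Stay Credit: +535 days → 12 February 2031.

2031-02-12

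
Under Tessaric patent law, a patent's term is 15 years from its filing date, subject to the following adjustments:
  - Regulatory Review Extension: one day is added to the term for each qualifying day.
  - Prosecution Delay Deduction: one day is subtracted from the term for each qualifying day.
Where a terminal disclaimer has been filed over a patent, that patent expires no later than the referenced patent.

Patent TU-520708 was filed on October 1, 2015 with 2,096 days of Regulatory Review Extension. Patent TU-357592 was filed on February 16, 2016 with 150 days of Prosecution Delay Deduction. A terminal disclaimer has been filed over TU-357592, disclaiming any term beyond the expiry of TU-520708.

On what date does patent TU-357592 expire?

Natural term of TU-357592:
  Base: filing + 15 years → 16 February 2031.
  Prosecution Delay Deduction: −150 days → 19 September 2030.
Expiry of referenced patent TU-520708:
  Base: filing + 15 years → 1 October 2030.
  Regulatory Review Extension: +2096 days → 27 June 2036.
Terminal disclaimer: TU-357592 expires on the earlier of 19 September 2030 and 27 June 2036.

2030-09-19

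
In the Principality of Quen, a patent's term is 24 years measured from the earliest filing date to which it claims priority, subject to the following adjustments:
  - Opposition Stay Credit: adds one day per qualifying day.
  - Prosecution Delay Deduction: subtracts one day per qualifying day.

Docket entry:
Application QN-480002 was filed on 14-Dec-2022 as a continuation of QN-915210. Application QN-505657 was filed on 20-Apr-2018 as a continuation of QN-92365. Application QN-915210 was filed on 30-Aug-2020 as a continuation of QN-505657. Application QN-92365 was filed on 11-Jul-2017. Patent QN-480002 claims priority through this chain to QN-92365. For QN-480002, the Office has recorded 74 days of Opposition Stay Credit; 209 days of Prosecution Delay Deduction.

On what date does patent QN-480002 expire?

Earliest priority filing: 11 July 2017.
Base term: 11 July 2017 + 24 years → 11 July 2041.
Opposition Stay Credit: +74 days → 23 September 2041.
Prosecution Delay Deduction: −209 days → 26 February 2041.

2041-02-26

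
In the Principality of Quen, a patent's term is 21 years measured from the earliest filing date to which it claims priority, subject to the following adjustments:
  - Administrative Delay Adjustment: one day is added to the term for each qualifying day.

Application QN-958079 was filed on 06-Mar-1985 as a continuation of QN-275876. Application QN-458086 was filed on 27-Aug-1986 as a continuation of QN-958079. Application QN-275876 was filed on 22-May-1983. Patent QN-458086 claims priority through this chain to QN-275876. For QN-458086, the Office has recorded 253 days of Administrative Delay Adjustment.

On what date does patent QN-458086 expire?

2005-01-30

Earliest priority filing: 22 May 1983.
Base term: 22 May 1983 + 21 years → 22 May 2004.
Administrative Delay Adjustment: +253 days → 30 January 2005.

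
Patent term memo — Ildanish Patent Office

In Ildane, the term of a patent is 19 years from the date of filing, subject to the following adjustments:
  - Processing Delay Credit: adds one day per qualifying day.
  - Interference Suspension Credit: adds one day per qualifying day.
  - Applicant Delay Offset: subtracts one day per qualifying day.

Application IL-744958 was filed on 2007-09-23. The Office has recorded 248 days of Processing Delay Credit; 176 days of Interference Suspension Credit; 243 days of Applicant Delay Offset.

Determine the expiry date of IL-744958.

Base term: filing date + 19 years → 23 September 2026.
Processing Delay Credit: +248 days → 29 May 2027.
Interference Suspension Credit: +176 days → 21 November 2027.
Applicant Delay Offset: −243 days → 23 March 2027.

March 23, 2027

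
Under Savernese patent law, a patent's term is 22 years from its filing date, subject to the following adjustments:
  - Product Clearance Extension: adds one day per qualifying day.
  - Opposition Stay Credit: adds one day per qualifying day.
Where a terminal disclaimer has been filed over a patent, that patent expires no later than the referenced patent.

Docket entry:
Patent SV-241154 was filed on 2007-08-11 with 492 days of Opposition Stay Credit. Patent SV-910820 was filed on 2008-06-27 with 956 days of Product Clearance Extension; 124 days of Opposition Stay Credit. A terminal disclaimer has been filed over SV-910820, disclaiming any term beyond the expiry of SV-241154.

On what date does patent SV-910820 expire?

2030-12-16

Natural term of SV-910820:
  Base: filing + 22 years → 27 June 2030.
  Product Clearance Extension: +956 days → 7 February 2033.
  Opposition Stay Credit: +124 days → 11 June 2033.
Expiry of referenced patent SV-241154:
  Base: filing + 22 years → 11 August 2029.
  Opposition Stay Credit: +492 days → 16 December 2030.
Terminal disclaimer: SV-910820 expires on the earlier of 11 June 2033 and 16 December 2030.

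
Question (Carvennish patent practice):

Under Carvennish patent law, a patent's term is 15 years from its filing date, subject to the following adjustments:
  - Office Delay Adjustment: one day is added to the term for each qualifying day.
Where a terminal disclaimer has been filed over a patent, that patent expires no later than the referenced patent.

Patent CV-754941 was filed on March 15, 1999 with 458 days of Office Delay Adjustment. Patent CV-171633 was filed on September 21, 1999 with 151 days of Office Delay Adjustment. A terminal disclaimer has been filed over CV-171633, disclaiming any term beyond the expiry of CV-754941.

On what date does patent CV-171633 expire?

Natural term of CV-171633:
  Base: filing + 15 years → 21 September 2014.
  Office Delay Adjustment: +151 days → 19 February 2015.
Expiry of referenced patent CV-754941:
  Base: filing + 15 years → 15 March 2014.
  Office Delay Adjustment: +458 days → 16 June 2015.
Terminal disclaimer: CV-171633 expires on the earlier of 19 February 2015 and 16 June 2015.

2015-02-19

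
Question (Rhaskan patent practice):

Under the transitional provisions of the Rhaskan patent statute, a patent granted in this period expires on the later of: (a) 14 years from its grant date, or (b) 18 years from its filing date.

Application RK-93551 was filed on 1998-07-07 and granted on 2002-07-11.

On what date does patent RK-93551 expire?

(a) grant + 14 years → 11 July 2016.
(b) filing + 18 years → 7 July 2016.
Later of the two: 11 July 2016.

July 11, 2016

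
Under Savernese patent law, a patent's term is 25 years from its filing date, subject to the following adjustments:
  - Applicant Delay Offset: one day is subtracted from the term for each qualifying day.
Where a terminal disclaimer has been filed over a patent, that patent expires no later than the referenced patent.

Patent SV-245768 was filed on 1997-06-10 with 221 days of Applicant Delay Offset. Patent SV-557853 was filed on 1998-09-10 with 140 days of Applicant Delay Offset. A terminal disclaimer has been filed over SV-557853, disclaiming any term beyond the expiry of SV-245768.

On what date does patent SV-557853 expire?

November 1, 2021

Natural term of SV-557853:
  Base: filing + 25 years → 10 September 2023.
  Applicant Delay Offset: −140 days → 23 April 2023.
Expiry of referenced patent SV-245768:
  Base: filing + 25 years → 10 June 2022.
  Applicant Delay Offset: −221 days → 1 November 2021.
Terminal disclaimer: SV-557853 expires on the earlier of 23 April 2023 and 1 November 2021.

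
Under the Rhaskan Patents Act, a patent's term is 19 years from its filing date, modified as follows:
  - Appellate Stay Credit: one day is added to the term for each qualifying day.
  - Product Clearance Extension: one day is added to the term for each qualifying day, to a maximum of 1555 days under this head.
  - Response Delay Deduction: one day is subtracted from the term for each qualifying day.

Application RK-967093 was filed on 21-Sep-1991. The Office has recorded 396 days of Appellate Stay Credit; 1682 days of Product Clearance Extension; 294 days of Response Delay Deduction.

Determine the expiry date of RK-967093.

April 5, 2015

Base term: filing date + 19 years → 21 September 2010.
Appellate Stay Credit: +396 days → 22 October 2011.
Product Clearance Extension: 1682 days claimed exceeds the 1555-day cap, so +1555 days → 24 January 2016.
Response Delay Deduction: −294 days → 5 April 2015.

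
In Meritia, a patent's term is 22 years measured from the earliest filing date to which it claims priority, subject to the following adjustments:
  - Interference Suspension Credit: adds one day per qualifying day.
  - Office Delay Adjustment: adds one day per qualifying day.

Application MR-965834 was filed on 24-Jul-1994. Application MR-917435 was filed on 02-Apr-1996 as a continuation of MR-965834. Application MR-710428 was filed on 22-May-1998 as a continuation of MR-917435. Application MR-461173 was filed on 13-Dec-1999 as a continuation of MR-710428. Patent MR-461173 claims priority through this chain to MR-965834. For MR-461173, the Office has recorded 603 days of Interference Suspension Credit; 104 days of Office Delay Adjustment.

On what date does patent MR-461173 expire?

2018-07-01

Earliest priority filing: 24 July 1994.
Base term: 24 July 1994 + 22 years → 24 July 2016.
Interference Suspension Credit: +603 days → 19 March 2018.
Office Delay Adjustment: +104 days → 1 July 2018.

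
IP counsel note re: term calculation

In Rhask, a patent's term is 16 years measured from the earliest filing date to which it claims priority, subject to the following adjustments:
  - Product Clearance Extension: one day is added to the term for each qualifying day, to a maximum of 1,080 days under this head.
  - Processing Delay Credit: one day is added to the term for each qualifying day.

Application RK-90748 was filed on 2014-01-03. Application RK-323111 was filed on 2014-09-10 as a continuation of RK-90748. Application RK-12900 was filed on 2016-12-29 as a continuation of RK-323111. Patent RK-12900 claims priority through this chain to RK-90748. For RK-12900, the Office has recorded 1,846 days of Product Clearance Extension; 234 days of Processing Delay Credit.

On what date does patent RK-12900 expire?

Earliest priority filing: 3 January 2014.
Base term: 3 January 2014 + 16 years → 3 January 2030.
Product Clearance Extension: 1846 days claimed exceeds the 1080-day cap, so +1080 days → 18 December 2032.
Processing Delay Credit: +234 days → 9 August 2033.

August 9, 2033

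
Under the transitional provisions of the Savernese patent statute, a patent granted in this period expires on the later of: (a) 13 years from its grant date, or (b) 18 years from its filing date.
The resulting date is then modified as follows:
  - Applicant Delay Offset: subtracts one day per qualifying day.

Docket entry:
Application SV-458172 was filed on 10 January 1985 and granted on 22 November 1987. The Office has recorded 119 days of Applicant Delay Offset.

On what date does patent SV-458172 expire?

2002-09-13

(a) grant + 13 years → 22 November 2000.
(b) filing + 18 years → 10 January 2003.
Later of the two: 10 January 2003.
Applicant Delay Offset: −119 days → 13 September 2002.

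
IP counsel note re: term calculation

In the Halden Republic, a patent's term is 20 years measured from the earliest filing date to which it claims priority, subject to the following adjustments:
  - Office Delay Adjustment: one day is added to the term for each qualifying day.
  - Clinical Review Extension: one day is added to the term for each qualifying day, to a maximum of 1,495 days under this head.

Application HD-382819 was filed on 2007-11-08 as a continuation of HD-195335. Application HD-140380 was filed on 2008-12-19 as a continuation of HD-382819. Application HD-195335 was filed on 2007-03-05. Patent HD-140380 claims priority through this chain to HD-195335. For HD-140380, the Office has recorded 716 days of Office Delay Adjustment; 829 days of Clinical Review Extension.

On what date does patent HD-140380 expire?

2031-05-28

Earliest priority filing: 5 March 2007.
Base term: 5 March 2007 + 20 years → 5 March 2027.
Office Delay Adjustment: +716 days → 18 February 2029.
Clinical Review Extension: 829 days (within the 1495-day cap) → +829 days → 28 May 2031.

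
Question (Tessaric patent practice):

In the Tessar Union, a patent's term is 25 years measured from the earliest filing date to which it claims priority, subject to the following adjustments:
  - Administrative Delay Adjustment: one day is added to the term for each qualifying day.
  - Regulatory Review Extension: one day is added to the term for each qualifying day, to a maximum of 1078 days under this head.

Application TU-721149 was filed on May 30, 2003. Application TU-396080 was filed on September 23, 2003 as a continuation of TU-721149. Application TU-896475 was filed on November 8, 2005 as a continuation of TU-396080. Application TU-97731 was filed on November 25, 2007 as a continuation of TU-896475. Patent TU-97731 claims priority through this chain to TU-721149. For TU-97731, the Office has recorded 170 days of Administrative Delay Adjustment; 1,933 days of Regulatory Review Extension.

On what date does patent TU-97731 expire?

October 30, 2031

Earliest priority filing: 30 May 2003.
Base term: 30 May 2003 + 25 years → 30 May 2028.
Administrative Delay Adjustment: +170 days → 16 November 2028.
Regulatory Review Extension: 1933 days claimed exceeds the 1078-day cap, so +1078 days → 30 October 2031.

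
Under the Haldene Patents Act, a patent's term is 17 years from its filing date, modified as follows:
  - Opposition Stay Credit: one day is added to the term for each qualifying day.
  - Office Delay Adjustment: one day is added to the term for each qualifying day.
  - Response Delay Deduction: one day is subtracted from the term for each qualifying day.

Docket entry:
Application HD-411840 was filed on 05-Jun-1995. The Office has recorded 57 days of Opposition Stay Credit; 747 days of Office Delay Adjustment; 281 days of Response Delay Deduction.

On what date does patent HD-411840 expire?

Base term: filing date + 17 years → 5 June 2012.
Opposition Stay Credit: +57 days → 1 August 2012.
Office Delay Adjustment: +747 days → 18 August 2014.
Response Delay Deduction: −281 days → 10 November 2013.

November 10, 2013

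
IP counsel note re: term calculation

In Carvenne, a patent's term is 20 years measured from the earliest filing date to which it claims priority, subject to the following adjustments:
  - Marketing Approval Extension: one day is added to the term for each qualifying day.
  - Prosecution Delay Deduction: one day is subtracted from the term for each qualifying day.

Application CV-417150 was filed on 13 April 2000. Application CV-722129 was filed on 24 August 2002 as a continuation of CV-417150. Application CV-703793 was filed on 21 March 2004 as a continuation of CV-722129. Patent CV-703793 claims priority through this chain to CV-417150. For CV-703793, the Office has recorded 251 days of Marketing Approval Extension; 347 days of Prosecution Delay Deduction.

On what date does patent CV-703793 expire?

Earliest priority filing: 13 April 2000.
Base term: 13 April 2000 + 20 years → 13 April 2020.
Marketing Approval Extension: +251 days → 20 December 2020.
Prosecution Delay Deduction: −347 days → 8 January 2020.

2020-01-08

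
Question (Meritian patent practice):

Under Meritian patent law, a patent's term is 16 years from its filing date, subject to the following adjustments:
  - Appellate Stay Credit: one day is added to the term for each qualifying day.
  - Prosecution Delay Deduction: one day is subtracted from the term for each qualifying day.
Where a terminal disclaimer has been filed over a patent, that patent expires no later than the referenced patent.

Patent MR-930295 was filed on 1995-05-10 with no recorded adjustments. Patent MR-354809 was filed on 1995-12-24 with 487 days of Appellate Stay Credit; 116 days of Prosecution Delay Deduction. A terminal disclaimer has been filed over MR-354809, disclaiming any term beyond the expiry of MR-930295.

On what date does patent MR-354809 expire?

Natural term of MR-354809:
  Base: filing + 16 years → 24 December 2011.
  Appellate Stay Credit: +487 days → 24 April 2013.
  Prosecution Delay Deduction: −116 days → 29 December 2012.
Expiry of referenced patent MR-930295:
  Base: filing + 16 years → 10 May 2011.
Terminal disclaimer: MR-354809 expires on the earlier of 29 December 2012 and 10 May 2011.

May 10, 2011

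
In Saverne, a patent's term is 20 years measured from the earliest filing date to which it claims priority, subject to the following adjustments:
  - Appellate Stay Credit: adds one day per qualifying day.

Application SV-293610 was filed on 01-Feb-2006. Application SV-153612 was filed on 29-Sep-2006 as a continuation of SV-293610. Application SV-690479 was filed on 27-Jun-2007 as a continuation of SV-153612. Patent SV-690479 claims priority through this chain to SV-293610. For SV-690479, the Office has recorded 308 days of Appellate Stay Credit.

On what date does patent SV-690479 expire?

Earliest priority filing: 1 February 2006.
Base term: 1 February 2006 + 20 years → 1 February 2026.
Appellate Stay Credit: +308 days → 6 December 2026.

December 6, 2026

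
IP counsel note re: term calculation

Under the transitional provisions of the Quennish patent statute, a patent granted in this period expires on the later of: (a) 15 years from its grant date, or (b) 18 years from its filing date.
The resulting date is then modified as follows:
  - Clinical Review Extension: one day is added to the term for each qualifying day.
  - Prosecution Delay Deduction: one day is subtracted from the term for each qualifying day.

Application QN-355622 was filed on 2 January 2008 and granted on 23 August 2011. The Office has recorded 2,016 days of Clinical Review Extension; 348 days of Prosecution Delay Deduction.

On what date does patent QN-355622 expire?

(a) grant + 15 years → 23 August 2026.
(b) filing + 18 years → 2 January 2026.
Later of the two: 23 August 2026.
Clinical Review Extension: +2016 days → 29 February 2032.
Prosecution Delay Deduction: −348 days → 18 March 2031.

2031-03-18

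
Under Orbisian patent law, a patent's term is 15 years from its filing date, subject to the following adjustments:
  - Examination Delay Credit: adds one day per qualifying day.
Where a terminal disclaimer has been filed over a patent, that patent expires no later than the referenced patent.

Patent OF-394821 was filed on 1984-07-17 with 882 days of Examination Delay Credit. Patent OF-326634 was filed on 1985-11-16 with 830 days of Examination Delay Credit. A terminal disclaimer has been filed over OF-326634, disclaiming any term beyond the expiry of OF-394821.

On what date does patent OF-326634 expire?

2001-12-15

Natural term of OF-326634:
  Base: filing + 15 years → 16 November 2000.
  Examination Delay Credit: +830 days → 24 February 2003.
Expiry of referenced patent OF-394821:
  Base: filing + 15 years → 17 July 1999.
  Examination Delay Credit: +882 days → 15 December 2001.
Terminal disclaimer: OF-326634 expires on the earlier of 24 February 2003 and 15 December 2001.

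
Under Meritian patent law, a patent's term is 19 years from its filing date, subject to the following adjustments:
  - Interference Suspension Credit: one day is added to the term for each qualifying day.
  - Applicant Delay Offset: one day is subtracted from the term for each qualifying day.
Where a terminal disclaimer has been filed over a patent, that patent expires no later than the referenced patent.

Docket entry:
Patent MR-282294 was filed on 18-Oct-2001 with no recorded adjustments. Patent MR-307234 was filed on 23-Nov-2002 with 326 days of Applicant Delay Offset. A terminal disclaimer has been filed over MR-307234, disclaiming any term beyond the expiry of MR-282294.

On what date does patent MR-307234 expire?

Natural term of MR-307234:
  Base: filing + 19 years → 23 November 2021.
  Applicant Delay Offset: −326 days → 1 January 2021.
Expiry of referenced patent MR-282294:
  Base: filing + 19 years → 18 October 2020.
Terminal disclaimer: MR-307234 expires on the earlier of 1 January 2021 and 18 October 2020.

October 18, 2020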